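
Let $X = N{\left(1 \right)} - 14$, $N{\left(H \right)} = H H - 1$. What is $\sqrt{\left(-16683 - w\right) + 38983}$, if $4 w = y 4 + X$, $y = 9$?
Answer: $\frac{\sqrt{89178}}{2} \approx 149.31$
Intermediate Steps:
$N{\left(H \right)} = -1 + H^{2}$ ($N{\left(H \right)} = H^{2} - 1 = -1 + H^{2}$)
$X = -14$ ($X = \left(-1 + 1^{2}\right) - 14 = \left(-1 + 1\right) - 14 = 0 - 14 = -14$)
$w = \frac{11}{2}$ ($w = \frac{9 \cdot 4 - 14}{4} = \frac{36 - 14}{4} = \frac{1}{4} \cdot 22 = \frac{11}{2} \approx 5.5$)
$\sqrt{\left(-16683 - w\right) + 38983} = \sqrt{\left(-16683 - \frac{11}{2}\right) + 38983} = \sqrt{- \frac{33377}{2} + 38983} = \sqrt{\frac{44589}{2}} = \frac{\sqrt{89178}}{2}$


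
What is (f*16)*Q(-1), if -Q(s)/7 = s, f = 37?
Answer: 4144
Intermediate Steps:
Q(s) = -7*s
(f*16)*Q(-1) = (37*16)*(-7*(-1)) = 592*7 = 4144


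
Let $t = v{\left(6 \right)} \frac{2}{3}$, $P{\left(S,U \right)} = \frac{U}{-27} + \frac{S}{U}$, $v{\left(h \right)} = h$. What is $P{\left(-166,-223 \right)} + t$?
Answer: $\frac{78295}{6021} \approx 13.004$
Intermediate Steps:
$P{\left(S,U \right)} = - \frac{U}{27} + \frac{S}{U}$ ($P{\left(S,U \right)} = U \left(- \frac{1}{27}\right) + \frac{S}{U} = - \frac{U}{27} + \frac{S}{U}$)
$t = 4$ ($t = 6 \cdot \frac{2}{3} = 4$)
$P{\left(-166,-223 \right)} + t = \left(\left(- \frac{1}{27}\right) \left(-223\right) - \frac{166}{-223}\right) + 4 = \left(\frac{223}{27} - - \frac{166}{223}\right) + 4 = \left(\frac{223}{27} + \frac{166}{223}\right) + 4 = \frac{54211}{6021} + 4 = \frac{78295}{6021}$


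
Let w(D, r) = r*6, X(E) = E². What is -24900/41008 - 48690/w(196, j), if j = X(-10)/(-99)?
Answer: 205892013/25630 ≈ 8033.2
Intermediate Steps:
j = -100/99 (j = (-10)²/(-99) = 100*(-1/99) = -100/99 ≈ -1.0101)
w(D, r) = 6*r
-24900/41008 - 48690/w(196, j) = -24900/41008 - 48690/(6*(-100/99)) = -24900*1/41008 - 48690/(-200/33) = -6225/10252 - 48690*(-33/200) = -6225/10252 + 160677/20 = 205892013/25630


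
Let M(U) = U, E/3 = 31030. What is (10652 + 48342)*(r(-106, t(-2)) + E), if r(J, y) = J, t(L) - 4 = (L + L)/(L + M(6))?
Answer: 5485498096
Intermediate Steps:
E = 93090 (E = 3*31030 = 93090)
t(L) = 4 + 2*L/(6 + L) (t(L) = 4 + (L + L)/(L + 6) = 4 + (2*L)/(6 + L) = 4 + 2*L/(6 + L))
(10652 + 48342)*(r(-106, t(-2)) + E) = (10652 + 48342)*(-106 + 93090) = 58994*92984 = 5485498096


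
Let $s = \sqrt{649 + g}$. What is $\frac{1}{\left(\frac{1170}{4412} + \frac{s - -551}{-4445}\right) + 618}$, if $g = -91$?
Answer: $\frac{59434998522143930}{36739222871973605353} + \frac{64893924060 \sqrt{62}}{36739222871973605353} \approx 0.0016178$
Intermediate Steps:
$s = 3 \sqrt{62}$ ($s = \sqrt{649 - 91} = \sqrt{558} = 3 \sqrt{62} \approx 23.622$)
$\frac{1}{\left(\frac{1170}{4412} + \frac{s - -551}{-4445}\right) + 618} = \frac{1}{\left(\frac{1170}{4412} + \frac{3 \sqrt{62} - -551}{-4445}\right) + 618} = \frac{1}{\left(1170 \cdot \frac{1}{4412} + \left(3 \sqrt{62} + 551\right) \left(- \frac{1}{4445}\right)\right) + 618} = \frac{1}{\left(\frac{585}{2206} + \left(551 + 3 \sqrt{62}\right) \left(- \frac{1}{4445}\right)\right) + 618} = \frac{1}{\left(\frac{585}{2206} - \left(\frac{551}{4445} + \frac{3 \sqrt{62}}{4445}\right)\right) + 618} = \frac{1}{\left(\frac{1384819}{9805670} - \frac{3 \sqrt{62}}{4445}\right) + 618} = \frac{1}{\frac{6061288879}{9805670} - \frac{3 \sqrt{62}}{4445}}$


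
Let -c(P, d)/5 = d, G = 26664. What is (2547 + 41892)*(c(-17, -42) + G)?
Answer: 1194253686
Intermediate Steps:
c(P, d) = -5*d
(2547 + 41892)*(c(-17, -42) + G) = (2547 + 41892)*(-5*(-42) + 26664) = 44439*(210 + 26664) = 44439*26874 = 1194253686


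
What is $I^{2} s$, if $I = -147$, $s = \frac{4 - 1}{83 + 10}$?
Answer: $\frac{21609}{31} \approx 697.06$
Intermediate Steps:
$s = \frac{1}{31}$ ($s = \frac{3}{93} = 3 \cdot \frac{1}{93} = \frac{1}{31} \approx 0.032258$)
$I^{2} s = \left(-147\right)^{2} \cdot \frac{1}{31} = 21609 \cdot \frac{1}{31} = \frac{21609}{31}$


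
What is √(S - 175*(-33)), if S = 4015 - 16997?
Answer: I*√7207 ≈ 84.894*I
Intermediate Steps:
S = -12982
√(S - 175*(-33)) = √(-12982 - 175*(-33)) = √(-12982 + 5775) = √(-7207) = I*√7207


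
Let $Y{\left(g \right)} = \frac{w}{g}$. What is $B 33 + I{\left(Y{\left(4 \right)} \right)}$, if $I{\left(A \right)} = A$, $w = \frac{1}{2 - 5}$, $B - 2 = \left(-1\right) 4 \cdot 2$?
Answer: $- \frac{2377}{12} \approx -198.08$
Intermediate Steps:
$B = -6$ ($B = 2 + \left(-1\right) 4 \cdot 2 = 2 - 8 = -6$)
$w = - \frac{1}{3}$ ($w = \frac{1}{-3} = - \frac{1}{3} \approx -0.33333$)
$Y{\left(g \right)} = - \frac{1}{3 g}$
$B 33 + I{\left(Y{\left(4 \right)} \right)} = \left(-6\right) 33 - \frac{1}{3 \cdot 4} = -198 - \frac{1}{12} = - \frac{2377}{12}$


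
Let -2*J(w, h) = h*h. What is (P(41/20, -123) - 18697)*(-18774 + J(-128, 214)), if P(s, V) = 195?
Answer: 771015344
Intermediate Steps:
J(w, h) = -h**2/2 (J(w, h) = -h*h/2 = -h**2/2)
(P(41/20, -123) - 18697)*(-18774 + J(-128, 214)) = (195 - 18697)*(-18774 - 1/2*214**2) = -18502*(-18774 - 1/2*45796) = -18502*(-18774 - 22898) = -18502*(-41672) = 771015344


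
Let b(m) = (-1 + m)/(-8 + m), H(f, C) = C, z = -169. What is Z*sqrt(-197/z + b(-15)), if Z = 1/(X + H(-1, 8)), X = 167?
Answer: sqrt(166405)/52325 ≈ 0.0077960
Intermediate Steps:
b(m) = (-1 + m)/(-8 + m)
Z = 1/175 (Z = 1/(167 + 8) = 1/175 ≈ 0.0057143)
Z*sqrt(-197/z + b(-15)) = sqrt(-197/(-169) + (-1 - 15)/(-8 - 15))/175 = sqrt(-197*(-1/169) - 16/(-23))/175 = sqrt(197/169 - 1/23*(-16))/175 = sqrt(197/169 + 16/23)/175 = sqrt(7235/3887)/175 = (sqrt(166405)/299)/175 = sqrt(166405)/52325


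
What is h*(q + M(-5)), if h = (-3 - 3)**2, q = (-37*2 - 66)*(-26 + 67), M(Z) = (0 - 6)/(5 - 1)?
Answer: -206694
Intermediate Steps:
M(Z) = -3/2 (M(Z) = -6/4 = -6*1/4 = -3/2)
q = -5740 (q = (-74 - 66)*41 = -140*41 = -5740)
h = 36 (h = (-6)**2 = 36)
h*(q + M(-5)) = 36*(-5740 - 3/2) = 36*(-11483/2) = -206694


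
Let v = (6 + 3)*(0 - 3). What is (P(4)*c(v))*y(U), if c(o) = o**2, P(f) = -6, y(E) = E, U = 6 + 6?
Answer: -52488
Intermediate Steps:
v = -27 (v = 9*(-3) = -27)
U = 12
(P(4)*c(v))*y(U) = -6*(-27)**2*12 = -6*729*12 = -4374*12 = -52488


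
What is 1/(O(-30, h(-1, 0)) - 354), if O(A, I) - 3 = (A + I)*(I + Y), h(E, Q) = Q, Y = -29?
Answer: 1/519 ≈ 0.0019268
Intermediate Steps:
O(A, I) = 3 + (-29 + I)*(A + I) (O(A, I) = 3 + (A + I)*(I - 29) = 3 + (A + I)*(-29 + I) = 3 + (-29 + I)*(A + I))
1/(O(-30, h(-1, 0)) - 354) = 1/((3 + 0² - 29*(-30) - 29*0 - 30*0) - 354) = 1/((3 + 0 + 870 + 0 + 0) - 354) = 1/(873 - 354) = 1/519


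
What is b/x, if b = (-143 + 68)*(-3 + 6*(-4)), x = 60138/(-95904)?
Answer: -10789200/3341 ≈ -3229.3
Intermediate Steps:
x = -3341/5328 (x = 60138*(-1/95904) = -3341/5328 ≈ -0.62706)
b = 2025 (b = -75*(-3 - 24) = -75*(-27) = 2025)
b/x = 2025/(-3341/5328) = 2025*(-5328/3341) = -10789200/3341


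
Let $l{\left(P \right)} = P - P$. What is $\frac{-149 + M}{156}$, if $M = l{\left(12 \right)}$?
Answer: $- \frac{149}{156} \approx -0.95513$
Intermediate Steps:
$l{\left(P \right)} = 0$
$M = 0$
$\frac{-149 + M}{156} = \frac{-149 + 0}{156} = \frac{1}{156} \left(-149\right) = - \frac{149}{156}$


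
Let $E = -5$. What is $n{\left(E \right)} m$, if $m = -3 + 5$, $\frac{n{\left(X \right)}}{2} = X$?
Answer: $-20$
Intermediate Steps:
$n{\left(X \right)} = 2 X$
$m = 2$
$n{\left(E \right)} m = 2 \left(-5\right) 2 = \left(-10\right) 2 = -20$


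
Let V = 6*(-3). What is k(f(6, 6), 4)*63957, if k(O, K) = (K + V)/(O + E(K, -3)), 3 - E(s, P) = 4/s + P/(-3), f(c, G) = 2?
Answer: -298466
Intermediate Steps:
E(s, P) = 3 - 4/s + P/3 (E(s, P) = 3 - (4/s + P/(-3)) = 3 - (4/s + P*(-⅓)) = 3 - (4/s - P/3) = 3 + (-4/s + P/3) = 3 - 4/s + P/3)
V = -18
k(O, K) = (-18 + K)/(2 + O - 4/K) (k(O, K) = (K - 18)/(O + (3 - 4/K + (⅓)*(-3))) = (-18 + K)/(O + (3 - 4/K - 1)) = (-18 + K)/(O + (2 - 4/K)) = (-18 + K)/(2 + O - 4/K))
k(f(6, 6), 4)*63957 = (4*(-18 + 4)/(-4 + 4*(2 + 2)))*63957 = (4*(-14)/(-4 + 4*4))*63957 = (4*(-14)/(-4 + 16))*63957 = (4*(-14)/12)*63957 = (4*(1/12)*(-14))*63957 = -14/3*63957 = -298466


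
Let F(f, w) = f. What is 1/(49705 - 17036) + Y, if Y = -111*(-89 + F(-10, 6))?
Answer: 358999642/32669 ≈ 10989.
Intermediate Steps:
Y = 10989 (Y = -111*(-89 - 10) = -111*(-99) = 10989)
1/(49705 - 17036) + Y = 1/(49705 - 17036) + 10989 = 1/32669 + 10989 = 358999642/32669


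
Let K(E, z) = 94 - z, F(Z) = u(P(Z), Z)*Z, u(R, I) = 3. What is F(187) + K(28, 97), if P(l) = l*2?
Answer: 558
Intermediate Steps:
P(l) = 2*l
F(Z) = 3*Z
F(187) + K(28, 97) = 3*187 + (94 - 1*97) = 561 + (94 - 97) = 561 - 3 = 558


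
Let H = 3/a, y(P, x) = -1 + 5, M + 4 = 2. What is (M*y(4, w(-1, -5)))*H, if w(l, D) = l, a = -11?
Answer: 24/11 ≈ 2.1818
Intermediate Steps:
M = -2 (M = -4 + 2 = -2)
y(P, x) = 4
H = -3/11 (H = 3/(-11) = 3*(-1/11) = -3/11 ≈ -0.27273)
(M*y(4, w(-1, -5)))*H = -2*4*(-3/11) = -8*(-3/11) = 24/11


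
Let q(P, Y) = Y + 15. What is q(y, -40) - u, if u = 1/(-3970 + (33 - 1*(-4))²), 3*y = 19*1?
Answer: -65024/2601 ≈ -25.000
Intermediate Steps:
y = 19/3 (y = (19*1)/3 = (⅓)*19 = 19/3 ≈ 6.3333)
q(P, Y) = 15 + Y
u = -1/2601 (u = 1/(-3970 + (33 + 4)²) = 1/(-3970 + 37²) = 1/(-3970 + 1369) = 1/(-2601) = -1/2601 ≈ -0.00038447)
q(y, -40) - u = (15 - 40) - 1*(-1/2601) = -25 + 1/2601 = -65024/2601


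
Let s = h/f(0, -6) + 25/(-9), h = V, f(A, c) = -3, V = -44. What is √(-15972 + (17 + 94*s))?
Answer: I*√133537/3 ≈ 121.81*I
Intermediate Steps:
h = -44
s = 107/9 (s = -44/(-3) + 25/(-9) = -44*(-⅓) + 25*(-⅑) = 44/3 - 25/9 = 107/9 ≈ 11.889)
√(-15972 + (17 + 94*s)) = √(-15972 + (17 + 94*(107/9))) = √(-15972 + (17 + 10058/9)) = √(-15972 + 10211/9) = √(-133537/9) = I*√133537/3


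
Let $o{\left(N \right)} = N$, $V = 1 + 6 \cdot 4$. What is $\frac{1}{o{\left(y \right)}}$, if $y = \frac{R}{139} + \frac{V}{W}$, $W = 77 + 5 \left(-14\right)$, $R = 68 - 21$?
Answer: $\frac{973}{3804} \approx 0.25578$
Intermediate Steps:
$V = 25$ ($V = 1 + 24 = 25$)
$R = 47$ ($R = 68 - 21 = 47$)
$W = 7$ ($W = 77 - 70 = 7$)
$y = \frac{3804}{973}$ ($y = \frac{47}{139} + \frac{25}{7} = \frac{3804}{973} \approx 3.9096$)
$\frac{1}{o{\left(y \right)}} = \frac{1}{\frac{3804}{973}} = \frac{973}{3804}$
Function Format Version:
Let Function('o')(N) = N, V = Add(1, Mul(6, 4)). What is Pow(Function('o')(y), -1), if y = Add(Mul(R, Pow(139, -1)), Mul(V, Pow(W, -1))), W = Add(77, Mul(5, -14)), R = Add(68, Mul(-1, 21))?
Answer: Rational(973, 3804) ≈ 0.25578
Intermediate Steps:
V = 25 (V = Add(1, 24) = 25)
R = 47 (R = Add(68, -21) = 47)
W = 7 (W = Add(77, -70) = 7)
y = Rational(3804, 973) (y = Add(Mul(47, Pow(139, -1)), Mul(25, Pow(7, -1))) = Add(Mul(47, Rational(1, 139)), Mul(25, Rational(1, 7))) = Add(Rational(47, 139), Rational(25, 7)) = Rational(3804, 973) ≈ 3.9096)
Pow(Function('o')(y), -1) = Pow(Rational(3804, 973), -1) = Rational(973, 3804)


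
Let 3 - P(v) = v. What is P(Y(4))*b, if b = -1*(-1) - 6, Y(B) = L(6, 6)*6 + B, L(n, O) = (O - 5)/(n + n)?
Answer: 15/2 ≈ 7.5000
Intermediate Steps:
L(n, O) = (-5 + O)/(2*n) (L(n, O) = (-5 + O)/((2*n)) = (-5 + O)*(1/(2*n)) = (-5 + O)/(2*n))
Y(B) = 1/2 + B (Y(B) = ((1/2)*(-5 + 6)/6)*6 + B = ((1/2)*(1/6)*1)*6 + B = (1/12)*6 + B = 1/2 + B)
b = -5 (b = 1 - 6 = -5)
P(v) = 3 - v
P(Y(4))*b = (3 - (1/2 + 4))*(-5) = (3 - 1*9/2)*(-5) = (3 - 9/2)*(-5) = -3/2*(-5) = 15/2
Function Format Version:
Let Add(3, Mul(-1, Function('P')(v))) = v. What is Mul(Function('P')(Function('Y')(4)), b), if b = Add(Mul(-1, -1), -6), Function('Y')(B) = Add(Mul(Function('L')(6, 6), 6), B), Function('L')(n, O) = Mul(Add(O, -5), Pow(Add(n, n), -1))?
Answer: Rational(15, 2) ≈ 7.5000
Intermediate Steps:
Function('L')(n, O) = Mul(Rational(1, 2), Pow(n, -1), Add(-5, O)) (Function('L')(n, O) = Mul(Add(-5, O), Pow(Mul(2, n), -1)) = Mul(Add(-5, O), Mul(Rational(1, 2), Pow(n, -1))) = Mul(Rational(1, 2), Pow(n, -1), Add(-5, O)))
Function('Y')(B) = Add(Rational(1, 2), B) (Function('Y')(B) = Add(Mul(Mul(Rational(1, 2), Pow(6, -1), Add(-5, 6)), 6), B) = Add(Mul(Mul(Rational(1, 2), Rational(1, 6), 1), 6), B) = Add(Mul(Rational(1, 12), 6), B) = Add(Rational(1, 2), B))
b = -5 (b = Add(1, -6) = -5)
Function('P')(v) = Add(3, Mul(-1, v))
Mul(Function('P')(Function('Y')(4)), b) = Mul(Add(3, Mul(-1, Add(Rational(1, 2), 4))), -5) = Mul(Add(3, Mul(-1, Rational(9, 2))), -5) = Mul(Add(3, Rational(-9, 2)), -5) = Mul(Rational(-3, 2), -5) = Rational(15, 2)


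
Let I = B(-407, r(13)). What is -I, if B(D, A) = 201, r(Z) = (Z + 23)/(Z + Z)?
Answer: -201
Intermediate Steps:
r(Z) = (23 + Z)/(2*Z) (r(Z) = (23 + Z)/((2*Z)) = (23 + Z)*(1/(2*Z)) = (23 + Z)/(2*Z))
I = 201
-I = -1*201 = -201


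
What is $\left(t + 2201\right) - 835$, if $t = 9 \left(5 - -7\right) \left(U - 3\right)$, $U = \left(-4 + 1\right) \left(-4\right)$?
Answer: $2338$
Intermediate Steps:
$U = 12$ ($U = \left(-3\right) \left(-4\right) = 12$)
$t = 972$ ($t = 9 \left(5 - -7\right) \left(12 - 3\right) = 9 \left(5 + 7\right) \left(12 - 3\right) = 9 \cdot 12 \cdot 9 = 108 \cdot 9 = 972$)
$\left(t + 2201\right) - 835 = \left(972 + 2201\right) - 835 = 3173 - 835 = 2338$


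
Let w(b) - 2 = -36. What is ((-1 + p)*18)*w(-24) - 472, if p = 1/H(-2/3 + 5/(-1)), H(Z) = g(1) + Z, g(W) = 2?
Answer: 3376/11 ≈ 306.91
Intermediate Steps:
H(Z) = 2 + Z
w(b) = -34 (w(b) = 2 - 36 = -34)
p = -3/11 (p = 1/(2 + (-2/3 + 5/(-1))) = 1/(2 + (-2*⅓ + 5*(-1))) = 1/(2 + (-⅔ - 5)) = 1/(2 - 17/3) = 1/(-11/3) = -3/11 ≈ -0.27273)
((-1 + p)*18)*w(-24) - 472 = ((-1 - 3/11)*18)*(-34) - 472 = -14/11*18*(-34) - 472 = -252/11*(-34) - 472 = 8568/11 - 472 = 3376/11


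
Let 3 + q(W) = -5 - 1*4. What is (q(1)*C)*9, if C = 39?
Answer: -4212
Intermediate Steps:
q(W) = -12 (q(W) = -3 + (-5 - 1*4) = -3 + (-5 - 4) = -3 - 9 = -12)
(q(1)*C)*9 = -12*39*9 = -468*9 = -4212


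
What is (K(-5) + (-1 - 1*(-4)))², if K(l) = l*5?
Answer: 484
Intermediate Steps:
K(l) = 5*l
(K(-5) + (-1 - 1*(-4)))² = (5*(-5) + (-1 - 1*(-4)))² = (-25 + (-1 + 4))² = (-25 + 3)² = (-22)² = 484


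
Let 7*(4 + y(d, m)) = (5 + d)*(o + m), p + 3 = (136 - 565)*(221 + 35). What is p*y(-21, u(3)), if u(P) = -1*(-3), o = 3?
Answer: 13618548/7 ≈ 1.9455e+6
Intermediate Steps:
u(P) = 3
p = -109827 (p = -3 + (136 - 565)*(221 + 35) = -3 - 429*256 = -3 - 109824 = -109827)
y(d, m) = -4 + (3 + m)*(5 + d)/7 (y(d, m) = -4 + ((5 + d)*(3 + m))/7 = -4 + ((3 + m)*(5 + d))/7 = -4 + (3 + m)*(5 + d)/7)
p*y(-21, u(3)) = -109827*(-13/7 + (3/7)*(-21) + (5/7)*3 + (1/7)*(-21)*3) = -109827*(-13/7 - 9 + 15/7 - 9) = -109827*(-124/7) = 13618548/7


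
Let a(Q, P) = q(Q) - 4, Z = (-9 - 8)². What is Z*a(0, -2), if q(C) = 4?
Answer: 0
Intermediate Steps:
Z = 289 (Z = (-17)² = 289)
a(Q, P) = 0 (a(Q, P) = 4 - 4 = 0)
Z*a(0, -2) = 289*0 = 0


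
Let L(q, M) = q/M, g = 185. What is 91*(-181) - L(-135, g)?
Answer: -609400/37 ≈ -16470.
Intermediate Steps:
91*(-181) - L(-135, g) = 91*(-181) - (-135)/185 = -16471 - (-135)/185 = -16471 - 1*(-27/37) = -16471 + 27/37 = -609400/37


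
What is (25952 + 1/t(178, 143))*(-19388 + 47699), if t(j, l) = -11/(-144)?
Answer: 8086074576/11 ≈ 7.3510e+8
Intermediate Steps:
t(j, l) = 11/144 (t(j, l) = -11*(-1/144) = 11/144)
(25952 + 1/t(178, 143))*(-19388 + 47699) = (25952 + 1/(11/144))*(-19388 + 47699) = (25952 + 144/11)*28311 = (285616/11)*28311 = 8086074576/11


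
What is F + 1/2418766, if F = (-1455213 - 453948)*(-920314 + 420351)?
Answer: 2308735998555532939/2418766 ≈ 9.5451e+11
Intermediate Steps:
F = 954509861043 (F = -1909161*(-499963) = 954509861043)
F + 1/2418766 = 954509861043 + 1/2418766 = 2308735998555532939/2418766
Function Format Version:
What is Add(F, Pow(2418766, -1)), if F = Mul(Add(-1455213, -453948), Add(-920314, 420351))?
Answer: Rational(2308735998555532939, 2418766) ≈ 9.5451e+11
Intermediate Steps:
F = 954509861043 (F = Mul(-1909161, -499963) = 954509861043)
Add(F, Pow(2418766, -1)) = Add(954509861043, Pow(2418766, -1)) = Add(954509861043, Rational(1, 2418766)) = Rational(2308735998555532939, 2418766)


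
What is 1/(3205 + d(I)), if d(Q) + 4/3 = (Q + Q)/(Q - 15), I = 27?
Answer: 6/19249 ≈ 0.00031170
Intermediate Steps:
d(Q) = -4/3 + 2*Q/(-15 + Q) (d(Q) = -4/3 + (Q + Q)/(Q - 15) = -4/3 + (2*Q)/(-15 + Q) = -4/3 + 2*Q/(-15 + Q))
1/(3205 + d(I)) = 1/(3205 + 2*(30 + 27)/(3*(-15 + 27))) = 1/(3205 + (2/3)*57/12) = 1/(3205 + (2/3)*(1/12)*57) = 1/(3205 + 19/6) = 1/(19249/6) = 6/19249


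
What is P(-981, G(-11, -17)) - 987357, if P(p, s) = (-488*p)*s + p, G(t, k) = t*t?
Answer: 56937750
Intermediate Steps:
G(t, k) = t²
P(p, s) = p - 488*p*s (P(p, s) = -488*p*s + p = p - 488*p*s)
P(-981, G(-11, -17)) - 987357 = -981*(1 - 488*(-11)²) - 987357 = -981*(1 - 488*121) - 987357 = -981*(1 - 59048) - 987357 = -981*(-59047) - 987357 = 57925107 - 987357 = 56937750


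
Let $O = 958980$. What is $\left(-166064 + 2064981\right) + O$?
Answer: $2857897$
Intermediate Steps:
$\left(-166064 + 2064981\right) + O = \left(-166064 + 2064981\right) + 958980 = 1898917 + 958980 = 2857897$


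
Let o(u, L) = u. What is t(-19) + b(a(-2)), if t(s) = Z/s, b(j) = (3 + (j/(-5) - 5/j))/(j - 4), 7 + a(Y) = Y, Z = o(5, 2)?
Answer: -7504/11115 ≈ -0.67512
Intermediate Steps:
Z = 5
a(Y) = -7 + Y
b(j) = (3 - 5/j - j/5)/(-4 + j) (b(j) = (3 + (j*(-⅕) - 5/j))/(-4 + j) = (3 + (-j/5 - 5/j))/(-4 + j) = (3 + (-5/j - j/5))/(-4 + j) = (3 - 5/j - j/5)/(-4 + j))
t(s) = 5/s
t(-19) + b(a(-2)) = 5/(-19) + (-25 - (-7 - 2)² + 15*(-7 - 2))/(5*(-7 - 2)*(-4 + (-7 - 2))) = 5*(-1/19) + (⅕)*(-25 - 1*(-9)² + 15*(-9))/(-9*(-4 - 9)) = -5/19 + (⅕)*(-⅑)*(-25 - 1*81 - 135)/(-13) = -5/19 + (⅕)*(-⅑)*(-1/13)*(-25 - 81 - 135) = -5/19 + (⅕)*(-⅑)*(-1/13)*(-241) = -5/19 - 241/585 = -7504/11115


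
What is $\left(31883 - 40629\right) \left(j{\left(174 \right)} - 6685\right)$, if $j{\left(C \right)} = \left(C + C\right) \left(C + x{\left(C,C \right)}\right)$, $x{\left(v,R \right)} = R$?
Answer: $-1000708574$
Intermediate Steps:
$j{\left(C \right)} = 4 C^{2}$ ($j{\left(C \right)} = \left(C + C\right) \left(C + C\right) = 2 C 2 C = 4 C^{2}$)
$\left(31883 - 40629\right) \left(j{\left(174 \right)} - 6685\right) = \left(31883 - 40629\right) \left(4 \cdot 174^{2} - 6685\right) = - 8746 \left(4 \cdot 30276 - 6685\right) = - 8746 \left(121104 - 6685\right) = \left(-8746\right) 114419 = -1000708574$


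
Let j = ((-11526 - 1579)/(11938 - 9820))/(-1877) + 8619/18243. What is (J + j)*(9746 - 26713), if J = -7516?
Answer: 342520889018899399/2686103374 ≈ 1.2752e+8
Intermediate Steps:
j = 1277918087/2686103374 (j = -13105/2118*(-1/1877) + 8619*(1/18243) = -13105*1/2118*(-1/1877) + 2873/6081 = -13105/2118*(-1/1877) + 2873/6081 = 13105/3975486 + 2873/6081 = 1277918087/2686103374 ≈ 0.47575)
(J + j)*(9746 - 26713) = (-7516 + 1277918087/2686103374)*(9746 - 26713) = -20187475040897/2686103374*(-16967) = 342520889018899399/2686103374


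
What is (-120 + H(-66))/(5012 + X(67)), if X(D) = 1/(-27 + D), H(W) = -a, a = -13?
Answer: -4280/200481 ≈ -0.021349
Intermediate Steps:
H(W) = 13 (H(W) = -1*(-13) = 13)
(-120 + H(-66))/(5012 + X(67)) = (-120 + 13)/(5012 + 1/(-27 + 67)) = -107/(5012 + 1/40) = -107/200481/40 = -107*40/200481 = -4280/200481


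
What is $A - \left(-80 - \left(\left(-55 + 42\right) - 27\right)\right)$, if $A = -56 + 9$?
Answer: $-7$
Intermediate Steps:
$A = -47$
$A - \left(-80 - \left(\left(-55 + 42\right) - 27\right)\right) = -47 - \left(-80 - \left(\left(-55 + 42\right) - 27\right)\right) = -47 - \left(-80 - \left(-13 - 27\right)\right) = -47 - \left(-80 - -40\right) = -47 - \left(-80 + 40\right) = -47 - -40 = -47 + 40 = -7$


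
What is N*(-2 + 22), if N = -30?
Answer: -600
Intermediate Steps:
N*(-2 + 22) = -30*(-2 + 22) = -30*20 = -600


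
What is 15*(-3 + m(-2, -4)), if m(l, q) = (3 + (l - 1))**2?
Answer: -45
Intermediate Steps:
m(l, q) = (2 + l)**2 (m(l, q) = (3 + (-1 + l))**2 = (2 + l)**2)
15*(-3 + m(-2, -4)) = 15*(-3 + (2 - 2)**2) = 15*(-3 + 0**2) = 15*(-3 + 0) = 15*(-3) = -45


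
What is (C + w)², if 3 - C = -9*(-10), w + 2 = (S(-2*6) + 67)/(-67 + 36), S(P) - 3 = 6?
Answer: 8037225/961 ≈ 8363.4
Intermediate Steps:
S(P) = 9 (S(P) = 3 + 6 = 9)
w = -138/31 (w = -2 + (9 + 67)/(-67 + 36) = -2 + 76/(-31) = -2 + 76*(-1/31) = -2 - 76/31 = -138/31 ≈ -4.4516)
C = -87 (C = 3 - (-9)*(-10) = 3 - 1*90 = 3 - 90 = -87)
(C + w)² = (-87 - 138/31)² = (-2835/31)² = 8037225/961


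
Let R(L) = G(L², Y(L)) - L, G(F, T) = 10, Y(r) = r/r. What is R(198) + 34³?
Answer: 39116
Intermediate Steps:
Y(r) = 1
R(L) = 10 - L
R(198) + 34³ = (10 - 1*198) + 34³ = (10 - 198) + 39304 = -188 + 39304 = 39116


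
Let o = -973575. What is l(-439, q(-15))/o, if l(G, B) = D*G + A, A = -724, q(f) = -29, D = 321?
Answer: 141643/973575 ≈ 0.14549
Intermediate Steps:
l(G, B) = -724 + 321*G (l(G, B) = 321*G - 724 = -724 + 321*G)
l(-439, q(-15))/o = (-724 + 321*(-439))/(-973575) = (-724 - 140919)*(-1/973575) = -141643*(-1/973575) = 141643/973575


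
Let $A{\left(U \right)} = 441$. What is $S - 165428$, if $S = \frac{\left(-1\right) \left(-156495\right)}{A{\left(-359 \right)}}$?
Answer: $- \frac{24265751}{147} \approx -1.6507 \cdot 10^{5}$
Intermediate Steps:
$S = \frac{52165}{147}$ ($S = \frac{\left(-1\right) \left(-156495\right)}{441} = 156495 \cdot \frac{1}{441} = \frac{52165}{147} \approx 354.86$)
$S - 165428 = \frac{52165}{147} - 165428 = - \frac{24265751}{147}$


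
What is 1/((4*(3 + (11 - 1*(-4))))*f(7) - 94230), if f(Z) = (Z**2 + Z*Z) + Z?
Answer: -1/86670 ≈ -1.1538e-5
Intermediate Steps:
f(Z) = Z + 2*Z**2 (f(Z) = (Z**2 + Z**2) + Z = 2*Z**2 + Z = Z + 2*Z**2)
1/((4*(3 + (11 - 1*(-4))))*f(7) - 94230) = 1/((4*(3 + (11 - 1*(-4))))*(7*(1 + 2*7)) - 94230) = 1/((4*(3 + (11 + 4)))*(7*(1 + 14)) - 94230) = 1/((4*(3 + 15))*(7*15) - 94230) = 1/((4*18)*105 - 94230) = 1/(72*105 - 94230) = 1/(7560 - 94230) = 1/(-86670) = -1/86670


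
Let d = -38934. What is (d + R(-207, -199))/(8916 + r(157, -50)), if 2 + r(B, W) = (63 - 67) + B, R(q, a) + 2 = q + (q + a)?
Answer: -39549/9067 ≈ -4.3619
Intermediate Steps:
R(q, a) = -2 + a + 2*q (R(q, a) = -2 + (q + (q + a)) = -2 + (q + (a + q)) = -2 + (a + 2*q) = -2 + a + 2*q)
r(B, W) = -6 + B (r(B, W) = -2 + ((63 - 67) + B) = -2 + (-4 + B) = -6 + B)
(d + R(-207, -199))/(8916 + r(157, -50)) = (-38934 + (-2 - 199 + 2*(-207)))/(8916 + (-6 + 157)) = (-38934 + (-2 - 199 - 414))/(8916 + 151) = (-38934 - 615)/9067 = -39549*1/9067 = -39549/9067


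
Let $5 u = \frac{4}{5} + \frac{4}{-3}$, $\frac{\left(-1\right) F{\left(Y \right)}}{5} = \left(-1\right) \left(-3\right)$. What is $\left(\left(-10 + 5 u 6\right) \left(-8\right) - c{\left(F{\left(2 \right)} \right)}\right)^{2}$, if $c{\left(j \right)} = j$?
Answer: $\frac{363609}{25} \approx 14544.0$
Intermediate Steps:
$F{\left(Y \right)} = -15$ ($F{\left(Y \right)} = - 5 \left(\left(-1\right) \left(-3\right)\right) = \left(-5\right) 3 = -15$)
$u = - \frac{8}{75}$ ($u = \frac{\frac{4}{5} + \frac{4}{-3}}{5} = \frac{4 \cdot \frac{1}{5} + 4 \left(- \frac{1}{3}\right)}{5} = \frac{\frac{4}{5} - \frac{4}{3}}{5} = \frac{1}{5} \left(- \frac{8}{15}\right) = - \frac{8}{75} \approx -0.10667$)
$\left(\left(-10 + 5 u 6\right) \left(-8\right) - c{\left(F{\left(2 \right)} \right)}\right)^{2} = \left(\left(-10 + 5 \left(- \frac{8}{75}\right) 6\right) \left(-8\right) - -15\right)^{2} = \left(\left(-10 - \frac{16}{5}\right) \left(-8\right) + 15\right)^{2} = \left(\left(- \frac{66}{5}\right) \left(-8\right) + 15\right)^{2} = \left(\frac{528}{5} + 15\right)^{2} = \left(\frac{603}{5}\right)^{2} = \frac{363609}{25}$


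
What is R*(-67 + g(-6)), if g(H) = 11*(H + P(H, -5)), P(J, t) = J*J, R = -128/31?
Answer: -33664/31 ≈ -1085.9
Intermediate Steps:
R = -128/31 (R = -128*1/31 = -128/31 ≈ -4.1290)
P(J, t) = J**2
g(H) = 11*H + 11*H**2 (g(H) = 11*(H + H**2) = 11*H + 11*H**2)
R*(-67 + g(-6)) = -128*(-67 + 11*(-6)*(1 - 6))/31 = -128*(-67 + 11*(-6)*(-5))/31 = -128*(-67 + 330)/31 = -128/31*263 = -33664/31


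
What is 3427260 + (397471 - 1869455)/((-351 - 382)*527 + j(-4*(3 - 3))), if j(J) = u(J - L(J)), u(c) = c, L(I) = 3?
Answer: 661965723212/193147 ≈ 3.4273e+6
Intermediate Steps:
j(J) = -3 + J (j(J) = J - 1*3 = J - 3 = -3 + J)
3427260 + (397471 - 1869455)/((-351 - 382)*527 + j(-4*(3 - 3))) = 3427260 + (397471 - 1869455)/((-351 - 382)*527 + (-3 - 4*(3 - 3))) = 3427260 - 1471984/(-733*527 + (-3 - 4*0)) = 3427260 - 1471984/(-386291 + (-3 + 0)) = 3427260 - 1471984/(-386291 - 3) = 3427260 - 1471984/(-386294) = 3427260 - 1471984*(-1/386294) = 3427260 + 735992/193147 = 661965723212/193147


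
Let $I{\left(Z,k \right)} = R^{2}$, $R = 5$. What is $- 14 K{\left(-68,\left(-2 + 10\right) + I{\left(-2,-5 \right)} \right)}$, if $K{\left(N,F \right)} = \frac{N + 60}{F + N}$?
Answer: $- \frac{16}{5} \approx -3.2$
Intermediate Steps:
$I{\left(Z,k \right)} = 25$ ($I{\left(Z,k \right)} = 5^{2} = 25$)
$K{\left(N,F \right)} = \frac{60 + N}{F + N}$
$- 14 K{\left(-68,\left(-2 + 10\right) + I{\left(-2,-5 \right)} \right)} = - 14 \frac{60 - 68}{\left(\left(-2 + 10\right) + 25\right) - 68} = - 14 \frac{1}{\left(8 + 25\right) - 68} \left(-8\right) = - 14 \frac{1}{33 - 68} \left(-8\right) = - 14 \frac{1}{-35} \left(-8\right) = - 14 \left(\left(- \frac{1}{35}\right) \left(-8\right)\right) = \left(-14\right) \frac{8}{35} = - \frac{16}{5}$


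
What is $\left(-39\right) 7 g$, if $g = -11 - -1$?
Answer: $2730$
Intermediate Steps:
$g = -10$ ($g = -11 + 1 = -10$)
$\left(-39\right) 7 g = \left(-39\right) 7 \left(-10\right) = \left(-273\right) \left(-10\right) = 2730$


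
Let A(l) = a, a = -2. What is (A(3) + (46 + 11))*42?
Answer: 2310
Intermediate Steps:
A(l) = -2
(A(3) + (46 + 11))*42 = (-2 + (46 + 11))*42 = (-2 + 57)*42 = 55*42 = 2310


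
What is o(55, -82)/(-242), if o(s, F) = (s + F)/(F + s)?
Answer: -1/242 ≈ -0.0041322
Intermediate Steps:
o(s, F) = 1 (o(s, F) = (F + s)/(F + s) = 1)
o(55, -82)/(-242) = 1/(-242) = 1*(-1/242) = -1/242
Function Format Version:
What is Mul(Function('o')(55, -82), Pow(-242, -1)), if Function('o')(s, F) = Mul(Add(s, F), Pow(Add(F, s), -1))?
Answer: Rational(-1, 242) ≈ -0.0041322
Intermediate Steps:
Function('o')(s, F) = 1 (Function('o')(s, F) = Mul(Add(F, s), Pow(Add(F, s), -1)) = 1)
Mul(Function('o')(55, -82), Pow(-242, -1)) = Mul(1, Pow(-242, -1)) = Mul(1, Rational(-1, 242)) = Rational(-1, 242)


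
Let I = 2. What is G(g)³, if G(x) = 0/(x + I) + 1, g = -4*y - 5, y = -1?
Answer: 1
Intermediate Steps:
g = -1 (g = -4*(-1) - 5 = 4 - 5 = -1)
G(x) = 1 (G(x) = 0/(x + 2) + 1 = 0/(2 + x) + 1 = 0 + 1 = 1)
G(g)³ = 1³ = 1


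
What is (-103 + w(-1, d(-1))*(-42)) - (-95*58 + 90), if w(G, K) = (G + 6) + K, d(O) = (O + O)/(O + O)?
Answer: 5065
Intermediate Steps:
d(O) = 1 (d(O) = (2*O)/((2*O)) = (2*O)*(1/(2*O)) = 1)
w(G, K) = 6 + G + K (w(G, K) = (6 + G) + K = 6 + G + K)
(-103 + w(-1, d(-1))*(-42)) - (-95*58 + 90) = (-103 + (6 - 1 + 1)*(-42)) - (-95*58 + 90) = (-103 + 6*(-42)) - (-5510 + 90) = (-103 - 252) - 1*(-5420) = -355 + 5420 = 5065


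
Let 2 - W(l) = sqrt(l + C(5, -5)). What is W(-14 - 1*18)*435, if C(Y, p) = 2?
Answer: 870 - 435*I*sqrt(30) ≈ 870.0 - 2382.6*I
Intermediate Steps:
W(l) = 2 - sqrt(2 + l) (W(l) = 2 - sqrt(l + 2) = 2 - sqrt(2 + l))
W(-14 - 1*18)*435 = (2 - sqrt(2 + (-14 - 1*18)))*435 = (2 - sqrt(2 + (-14 - 18)))*435 = (2 - sqrt(2 - 32))*435 = (2 - sqrt(-30))*435 = (2 - I*sqrt(30))*435 = 870 - 435*I*sqrt(30)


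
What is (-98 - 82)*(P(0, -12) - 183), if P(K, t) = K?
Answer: 32940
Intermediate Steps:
(-98 - 82)*(P(0, -12) - 183) = (-98 - 82)*(0 - 183) = -180*(-183) = 32940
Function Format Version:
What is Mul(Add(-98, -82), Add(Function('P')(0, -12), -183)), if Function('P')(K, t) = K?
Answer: 32940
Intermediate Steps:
Mul(Add(-98, -82), Add(Function('P')(0, -12), -183)) = Mul(Add(-98, -82), Add(0, -183)) = Mul(-180, -183) = 32940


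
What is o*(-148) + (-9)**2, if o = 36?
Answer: -5247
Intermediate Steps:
o*(-148) + (-9)**2 = 36*(-148) + (-9)**2 = -5328 + 81 = -5247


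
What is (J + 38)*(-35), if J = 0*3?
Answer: -1330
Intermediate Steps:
J = 0
(J + 38)*(-35) = (0 + 38)*(-35) = 38*(-35) = -1330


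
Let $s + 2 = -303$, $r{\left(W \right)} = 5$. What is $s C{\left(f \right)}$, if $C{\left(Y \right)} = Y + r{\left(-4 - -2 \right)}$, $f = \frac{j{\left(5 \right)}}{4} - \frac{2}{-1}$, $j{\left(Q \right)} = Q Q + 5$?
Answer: $- \frac{8845}{2} \approx -4422.5$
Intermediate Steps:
$s = -305$ ($s = -2 - 303 = -305$)
$j{\left(Q \right)} = 5 + Q^{2}$ ($j{\left(Q \right)} = Q^{2} + 5 = 5 + Q^{2}$)
$f = \frac{19}{2}$ ($f = \frac{5 + 5^{2}}{4} - \frac{2}{-1} = \left(5 + 25\right) \frac{1}{4} - -2 = 30 \cdot \frac{1}{4} + 2 = \frac{15}{2} + 2 = \frac{19}{2} \approx 9.5$)
$C{\left(Y \right)} = 5 + Y$ ($C{\left(Y \right)} = Y + 5 = 5 + Y$)
$s C{\left(f \right)} = - 305 \left(5 + \frac{19}{2}\right) = \left(-305\right) \frac{29}{2} = - \frac{8845}{2}$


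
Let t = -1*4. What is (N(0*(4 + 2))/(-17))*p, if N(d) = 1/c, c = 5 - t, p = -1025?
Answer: 1025/153 ≈ 6.6993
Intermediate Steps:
t = -4
c = 9 (c = 5 - 1*(-4) = 5 + 4 = 9)
N(d) = ⅑ (N(d) = 1/9 = 1*(⅑) = ⅑)
(N(0*(4 + 2))/(-17))*p = ((⅑)/(-17))*(-1025) = ((⅑)*(-1/17))*(-1025) = -1/153*(-1025) = 1025/153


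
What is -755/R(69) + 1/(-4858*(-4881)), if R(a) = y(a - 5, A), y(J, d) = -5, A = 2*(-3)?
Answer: 3580496599/23711898 ≈ 151.00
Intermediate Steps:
A = -6
R(a) = -5
-755/R(69) + 1/(-4858*(-4881)) = -755/(-5) + 1/(-4858*(-4881)) = -755*(-⅕) - 1/4858*(-1/4881) = 151 + 1/23711898 = 3580496599/23711898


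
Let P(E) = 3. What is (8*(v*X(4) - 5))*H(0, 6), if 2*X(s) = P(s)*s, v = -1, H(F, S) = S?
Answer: -528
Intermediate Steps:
X(s) = 3*s/2 (X(s) = (3*s)/2 = 3*s/2)
(8*(v*X(4) - 5))*H(0, 6) = (8*(-3*4/2 - 5))*6 = (8*(-1*6 - 5))*6 = (8*(-6 - 5))*6 = (8*(-11))*6 = -88*6 = -528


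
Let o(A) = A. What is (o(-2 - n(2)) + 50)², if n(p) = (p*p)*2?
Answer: 1600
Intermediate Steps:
n(p) = 2*p² (n(p) = p²*2 = 2*p²)
(o(-2 - n(2)) + 50)² = ((-2 - 2*2²) + 50)² = ((-2 - 2*4) + 50)² = ((-2 - 1*8) + 50)² = ((-2 - 8) + 50)² = (-10 + 50)² = 40² = 1600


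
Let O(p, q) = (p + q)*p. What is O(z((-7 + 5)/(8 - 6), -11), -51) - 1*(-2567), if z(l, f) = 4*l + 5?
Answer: 2517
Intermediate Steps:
z(l, f) = 5 + 4*l
O(p, q) = p*(p + q)
O(z((-7 + 5)/(8 - 6), -11), -51) - 1*(-2567) = (5 + 4*((-7 + 5)/(8 - 6)))*((5 + 4*((-7 + 5)/(8 - 6))) - 51) - 1*(-2567) = (5 + 4*(-2/2))*((5 + 4*(-2/2)) - 51) + 2567 = (5 + 4*(-2*½))*((5 + 4*(-2*½)) - 51) + 2567 = (5 + 4*(-1))*((5 + 4*(-1)) - 51) + 2567 = (5 - 4)*((5 - 4) - 51) + 2567 = 1*(1 - 51) + 2567 = 1*(-50) + 2567 = -50 + 2567 = 2517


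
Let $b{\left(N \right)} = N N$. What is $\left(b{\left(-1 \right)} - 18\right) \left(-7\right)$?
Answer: $119$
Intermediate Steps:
$b{\left(N \right)} = N^{2}$
$\left(b{\left(-1 \right)} - 18\right) \left(-7\right) = \left(\left(-1\right)^{2} - 18\right) \left(-7\right) = \left(1 - 18\right) \left(-7\right) = \left(-17\right) \left(-7\right) = 119$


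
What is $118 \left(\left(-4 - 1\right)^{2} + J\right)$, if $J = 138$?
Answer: $19234$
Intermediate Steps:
$118 \left(\left(-4 - 1\right)^{2} + J\right) = 118 \left(\left(-4 - 1\right)^{2} + 138\right) = 118 \left(\left(-5\right)^{2} + 138\right) = 118 \left(25 + 138\right) = 118 \cdot 163 = 19234$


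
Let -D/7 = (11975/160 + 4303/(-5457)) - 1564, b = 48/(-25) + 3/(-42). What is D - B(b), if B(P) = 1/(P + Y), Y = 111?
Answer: 69486502908907/6662429472 ≈ 10430.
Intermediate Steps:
b = -697/350 (b = 48*(-1/25) + 3*(-1/42) = -48/25 - 1/14 = -697/350 ≈ -1.9914)
D = 1821260819/174624 (D = -7*((11975/160 + 4303/(-5457)) - 1564) = -7*((11975*(1/160) + 4303*(-1/5457)) - 1564) = -7*((2395/32 - 4303/5457) - 1564) = -7*(12931819/174624 - 1564) = -7*(-260180117/174624) = 1821260819/174624 ≈ 10430.)
B(P) = 1/(111 + P) (B(P) = 1/(P + 111) = 1/(111 + P))
D - B(b) = 1821260819/174624 - 1/(111 - 697/350) = 1821260819/174624 - 1/38153/350 = 1821260819/174624 - 1*350/38153 = 1821260819/174624 - 350/38153 = 69486502908907/6662429472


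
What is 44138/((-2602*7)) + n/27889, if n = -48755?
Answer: -1059494126/253985123 ≈ -4.1715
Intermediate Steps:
44138/((-2602*7)) + n/27889 = 44138/((-2602*7)) - 48755/27889 = 44138/(-18214) - 48755*1/27889 = 44138*(-1/18214) - 48755/27889 = -22069/9107 - 48755/27889 = -1059494126/253985123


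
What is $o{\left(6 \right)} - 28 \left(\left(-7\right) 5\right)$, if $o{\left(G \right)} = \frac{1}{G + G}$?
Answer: $\frac{11761}{12} \approx 980.08$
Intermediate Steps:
$o{\left(G \right)} = \frac{1}{2 G}$
$o{\left(6 \right)} - 28 \left(\left(-7\right) 5\right) = \frac{1}{2 \cdot 6} - 28 \left(\left(-7\right) 5\right) = \frac{1}{2} \cdot \frac{1}{6} - -980 = \frac{1}{12} + 980 = \frac{11761}{12}$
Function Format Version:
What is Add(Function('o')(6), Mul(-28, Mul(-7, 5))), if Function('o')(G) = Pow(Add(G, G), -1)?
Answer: Rational(11761, 12) ≈ 980.08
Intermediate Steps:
Function('o')(G) = Mul(Rational(1, 2), Pow(G, -1)) (Function('o')(G) = Pow(Mul(2, G), -1) = Mul(Rational(1, 2), Pow(G, -1)))
Add(Function('o')(6), Mul(-28, Mul(-7, 5))) = Add(Mul(Rational(1, 2), Pow(6, -1)), Mul(-28, Mul(-7, 5))) = Add(Mul(Rational(1, 2), Rational(1, 6)), Mul(-28, -35)) = Add(Rational(1, 12), 980) = Rational(11761, 12)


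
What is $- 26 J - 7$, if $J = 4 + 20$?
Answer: $-631$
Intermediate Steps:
$J = 24$
$- 26 J - 7 = \left(-26\right) 24 - 7 = -624 - 7 = -631$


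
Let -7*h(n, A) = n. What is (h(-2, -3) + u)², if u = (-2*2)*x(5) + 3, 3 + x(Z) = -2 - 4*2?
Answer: 149769/49 ≈ 3056.5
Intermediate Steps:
h(n, A) = -n/7
x(Z) = -13 (x(Z) = -3 + (-2 - 4*2) = -3 + (-2 - 8) = -3 - 10 = -13)
u = 55 (u = -2*2*(-13) + 3 = -4*(-13) + 3 = 52 + 3 = 55)
(h(-2, -3) + u)² = (-⅐*(-2) + 55)² = (2/7 + 55)² = (387/7)² = 149769/49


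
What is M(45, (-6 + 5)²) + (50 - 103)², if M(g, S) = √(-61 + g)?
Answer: 2809 + 4*I ≈ 2809.0 + 4.0*I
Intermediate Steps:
M(45, (-6 + 5)²) + (50 - 103)² = √(-61 + 45) + (50 - 103)² = √(-16) + (-53)² = 4*I + 2809 = 2809 + 4*I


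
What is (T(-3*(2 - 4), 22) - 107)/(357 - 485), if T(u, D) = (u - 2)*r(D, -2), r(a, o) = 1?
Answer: 103/128 ≈ 0.80469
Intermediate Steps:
T(u, D) = -2 + u (T(u, D) = (u - 2)*1 = (-2 + u)*1 = -2 + u)
(T(-3*(2 - 4), 22) - 107)/(357 - 485) = ((-2 - 3*(2 - 4)) - 107)/(357 - 485) = ((-2 - 3*(-2)) - 107)/(-128) = ((-2 + 6) - 107)*(-1/128) = (4 - 107)*(-1/128) = -103*(-1/128) = 103/128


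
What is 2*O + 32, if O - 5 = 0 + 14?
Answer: 70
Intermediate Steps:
O = 19 (O = 5 + (0 + 14) = 5 + 14 = 19)
2*O + 32 = 2*19 + 32 = 38 + 32 = 70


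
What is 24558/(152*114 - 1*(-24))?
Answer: 4093/2892 ≈ 1.4153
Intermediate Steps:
24558/(152*114 - 1*(-24)) = 24558/(17328 + 24) = 24558/17352 = 24558*(1/17352) = 4093/2892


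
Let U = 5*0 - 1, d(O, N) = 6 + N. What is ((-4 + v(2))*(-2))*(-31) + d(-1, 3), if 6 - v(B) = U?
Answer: 195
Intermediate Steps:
U = -1 (U = 0 - 1 = -1)
v(B) = 7 (v(B) = 6 - 1*(-1) = 6 + 1 = 7)
((-4 + v(2))*(-2))*(-31) + d(-1, 3) = ((-4 + 7)*(-2))*(-31) + (6 + 3) = (3*(-2))*(-31) + 9 = -6*(-31) + 9 = 186 + 9 = 195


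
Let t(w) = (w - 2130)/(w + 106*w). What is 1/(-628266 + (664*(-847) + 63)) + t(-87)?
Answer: 879858426/3694465933 ≈ 0.23816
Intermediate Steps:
t(w) = (-2130 + w)/(107*w) (t(w) = (-2130 + w)/((107*w)) = (-2130 + w)*(1/(107*w)) = (-2130 + w)/(107*w))
1/(-628266 + (664*(-847) + 63)) + t(-87) = 1/(-628266 + (664*(-847) + 63)) + (1/107)*(-2130 - 87)/(-87) = 1/(-628266 + (-562408 + 63)) + (1/107)*(-1/87)*(-2217) = 1/(-628266 - 562345) + 739/3103 = 1/(-1190611) + 739/3103 = -1/1190611 + 739/3103 = 879858426/3694465933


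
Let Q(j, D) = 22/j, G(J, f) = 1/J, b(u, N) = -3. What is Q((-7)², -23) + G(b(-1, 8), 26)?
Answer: 17/147 ≈ 0.11565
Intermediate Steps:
Q((-7)², -23) + G(b(-1, 8), 26) = 22/((-7)²) + 1/(-3) = 22/49 - ⅓ = 17/147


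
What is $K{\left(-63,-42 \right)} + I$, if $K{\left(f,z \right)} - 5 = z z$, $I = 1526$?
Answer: $3295$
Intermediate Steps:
$K{\left(f,z \right)} = 5 + z^{2}$ ($K{\left(f,z \right)} = 5 + z z = 5 + z^{2}$)
$K{\left(-63,-42 \right)} + I = \left(5 + \left(-42\right)^{2}\right) + 1526 = \left(5 + 1764\right) + 1526 = 1769 + 1526 = 3295$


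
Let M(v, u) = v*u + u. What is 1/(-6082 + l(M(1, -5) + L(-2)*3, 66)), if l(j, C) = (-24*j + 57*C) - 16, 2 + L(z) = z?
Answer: -1/1808 ≈ -0.00055310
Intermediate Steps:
L(z) = -2 + z
M(v, u) = u + u*v (M(v, u) = u*v + u = u + u*v)
l(j, C) = -16 - 24*j + 57*C
1/(-6082 + l(M(1, -5) + L(-2)*3, 66)) = 1/(-6082 + (-16 - 24*(-5*(1 + 1) + (-2 - 2)*3) + 57*66)) = 1/(-6082 + (-16 - 24*(-5*2 - 4*3) + 3762)) = 1/(-6082 + (-16 - 24*(-10 - 12) + 3762)) = 1/(-6082 + (-16 - 24*(-22) + 3762)) = 1/(-6082 + (-16 + 528 + 3762)) = 1/(-6082 + 4274) = 1/(-1808) = -1/1808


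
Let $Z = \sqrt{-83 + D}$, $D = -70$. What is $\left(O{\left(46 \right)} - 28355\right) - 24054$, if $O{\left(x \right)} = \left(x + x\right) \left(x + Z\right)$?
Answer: $-48177 + 276 i \sqrt{17} \approx -48177.0 + 1138.0 i$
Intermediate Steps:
$Z = 3 i \sqrt{17}$ ($Z = \sqrt{-83 - 70} = \sqrt{-153} = 3 i \sqrt{17} \approx 12.369 i$)
$O{\left(x \right)} = 2 x \left(x + 3 i \sqrt{17}\right)$ ($O{\left(x \right)} = \left(x + x\right) \left(x + 3 i \sqrt{17}\right) = 2 x \left(x + 3 i \sqrt{17}\right)$)
$\left(O{\left(46 \right)} - 28355\right) - 24054 = \left(2 \cdot 46 \left(46 + 3 i \sqrt{17}\right) - 28355\right) - 24054 = \left(\left(4232 + 276 i \sqrt{17}\right) - 28355\right) - 24054 = \left(-24123 + 276 i \sqrt{17}\right) - 24054 = -48177 + 276 i \sqrt{17}$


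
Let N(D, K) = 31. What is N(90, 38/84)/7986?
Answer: 31/7986 ≈ 0.0038818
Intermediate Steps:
N(90, 38/84)/7986 = 31/7986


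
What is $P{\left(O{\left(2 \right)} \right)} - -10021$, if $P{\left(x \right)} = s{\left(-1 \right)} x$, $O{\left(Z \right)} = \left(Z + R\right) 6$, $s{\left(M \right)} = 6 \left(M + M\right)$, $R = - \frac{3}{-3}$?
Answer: $9805$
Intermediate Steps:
$R = 1$ ($R = \left(-3\right) \left(- \frac{1}{3}\right) = 1$)
$s{\left(M \right)} = 12 M$ ($s{\left(M \right)} = 6 \cdot 2 M = 12 M$)
$O{\left(Z \right)} = 6 + 6 Z$ ($O{\left(Z \right)} = \left(Z + 1\right) 6 = \left(1 + Z\right) 6 = 6 + 6 Z$)
$P{\left(x \right)} = - 12 x$ ($P{\left(x \right)} = 12 \left(-1\right) x = - 12 x$)
$P{\left(O{\left(2 \right)} \right)} - -10021 = - 12 \left(6 + 6 \cdot 2\right) - -10021 = - 12 \left(6 + 12\right) + \left(-8849 + 18870\right) = \left(-12\right) 18 + 10021 = -216 + 10021 = 9805$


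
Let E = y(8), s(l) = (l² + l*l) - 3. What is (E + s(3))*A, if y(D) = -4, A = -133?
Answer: -1463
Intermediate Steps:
s(l) = -3 + 2*l² (s(l) = (l² + l²) - 3 = 2*l² - 3 = -3 + 2*l²)
E = -4
(E + s(3))*A = (-4 + (-3 + 2*3²))*(-133) = (-4 + (-3 + 2*9))*(-133) = (-4 + (-3 + 18))*(-133) = (-4 + 15)*(-133) = 11*(-133) = -1463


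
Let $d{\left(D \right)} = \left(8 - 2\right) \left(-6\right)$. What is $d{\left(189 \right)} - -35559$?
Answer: $35523$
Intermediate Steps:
$d{\left(D \right)} = -36$ ($d{\left(D \right)} = 6 \left(-6\right) = -36$)
$d{\left(189 \right)} - -35559 = -36 - -35559 = -36 + 35559 = 35523$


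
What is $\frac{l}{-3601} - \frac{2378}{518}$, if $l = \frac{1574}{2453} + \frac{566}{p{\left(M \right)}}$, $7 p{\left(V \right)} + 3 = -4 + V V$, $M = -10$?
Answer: $- \frac{979309695493}{212766565011} \approx -4.6027$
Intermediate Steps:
$p{\left(V \right)} = -1 + \frac{V^{2}}{7}$ ($p{\left(V \right)} = - \frac{3}{7} + \frac{-4 + V V}{7} = - \frac{3}{7} + \frac{-4 + V^{2}}{7} = - \frac{3}{7} + \left(- \frac{4}{7} + \frac{V^{2}}{7}\right) = -1 + \frac{V^{2}}{7}$)
$l = \frac{9865168}{228129}$ ($l = \frac{1574}{2453} + \frac{566}{-1 + \frac{\left(-10\right)^{2}}{7}} = 1574 \cdot \frac{1}{2453} + \frac{566}{-1 + \frac{1}{7} \cdot 100} = \frac{1574}{2453} + \frac{566}{-1 + \frac{100}{7}} = \frac{1574}{2453} + \frac{566}{\frac{93}{7}} = \frac{1574}{2453} + 566 \cdot \frac{7}{93} = \frac{1574}{2453} + \frac{3962}{93} = \frac{9865168}{228129} \approx 43.244$)
$\frac{l}{-3601} - \frac{2378}{518} = \frac{9865168}{228129 \left(-3601\right)} - \frac{2378}{518} = \frac{9865168}{228129} \left(- \frac{1}{3601}\right) - \frac{1189}{259} = - \frac{9865168}{821492529} - \frac{1189}{259} = - \frac{979309695493}{212766565011}$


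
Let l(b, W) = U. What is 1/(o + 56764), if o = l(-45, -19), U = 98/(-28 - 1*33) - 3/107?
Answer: 6527/370487959 ≈ 1.7617e-5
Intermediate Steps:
U = -10669/6527 (U = 98/(-28 - 33) - 3*1/107 = 98/(-61) - 3/107 = 98*(-1/61) - 3/107 = -98/61 - 3/107 = -10669/6527 ≈ -1.6346)
l(b, W) = -10669/6527
o = -10669/6527 ≈ -1.6346
1/(o + 56764) = 1/(-10669/6527 + 56764) = 1/(370487959/6527) = 6527/370487959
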